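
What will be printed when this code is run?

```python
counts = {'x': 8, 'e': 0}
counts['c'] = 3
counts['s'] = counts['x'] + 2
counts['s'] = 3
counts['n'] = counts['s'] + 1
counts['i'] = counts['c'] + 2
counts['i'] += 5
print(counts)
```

{'x': 8, 'e': 0, 'c': 3, 's': 3, 'n': 4, 'i': 10}

counts['c'] = 3 → {'x': 8, 'e': 0, 'c': 3}
counts['s'] = counts['x']+2 = 10 → {'x': 8, 'e': 0, 'c': 3, 's': 10}
counts['s'] = 3 → {'x': 8, 'e': 0, 'c': 3, 's': 3}
counts['n'] = counts['s']+1 = 4 → {'x': 8, 'e': 0, 'c': 3, 's': 3, 'n': 4}
counts['i'] = counts['c']+2 = 5 → {'x': 8, 'e': 0, 'c': 3, 's': 3, 'n': 4, 'i': 5}
counts['i'] = 5+5 = 10 → {'x': 8, 'e': 0, 'c': 3, 's': 3, 'n': 4, 'i': 10}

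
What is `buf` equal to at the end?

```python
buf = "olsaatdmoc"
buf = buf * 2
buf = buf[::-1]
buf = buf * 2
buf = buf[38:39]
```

repeat ×2 → 'olsaatdmocolsaatdmoc'
reverse → 'comdtaaslocomdtaaslo'
repeat ×2 → 'comdtaaslocomdtaaslocomdtaaslocomdtaaslo'
slice [38:39] → 'l'

'l'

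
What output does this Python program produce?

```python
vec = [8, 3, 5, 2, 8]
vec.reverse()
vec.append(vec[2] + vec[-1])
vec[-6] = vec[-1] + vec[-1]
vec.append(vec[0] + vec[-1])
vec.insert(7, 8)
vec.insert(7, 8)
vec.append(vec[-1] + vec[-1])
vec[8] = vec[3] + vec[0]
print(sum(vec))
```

149

reverse → [8, 2, 5, 3, 8]
append vec[2]+vec[-1] = 5+8 = 13 → [8, 2, 5, 3, 8, 13]
vec[-6] = vec[-1]+vec[-1] = 13+13 = 26 → [26, 2, 5, 3, 8, 13]
append vec[0]+vec[-1] = 26+13 = 39 → [26, 2, 5, 3, 8, 13, 39]
insert 8 at 7 → [26, 2, 5, 3, 8, 13, 39, 8]
insert 8 at 7 → [26, 2, 5, 3, 8, 13, 39, 8, 8]
append vec[-1]+vec[-1] = 8+8 = 16 → [26, 2, 5, 3, 8, 13, 39, 8, 8, 16]
vec[8] = vec[3]+vec[0] = 3+26 = 29 → [26, 2, 5, 3, 8, 13, 39, 8, 29, 16]
sum = 149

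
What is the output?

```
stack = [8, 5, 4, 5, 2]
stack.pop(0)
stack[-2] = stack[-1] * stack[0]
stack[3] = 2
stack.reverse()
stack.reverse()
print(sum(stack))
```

21

pop(0) removes 8 → [5, 4, 5, 2]
stack[-2] = stack[-1]*stack[0] = 2*5 = 10 → [5, 4, 10, 2]
stack[3] = 2 → [5, 4, 10, 2]
reverse → [2, 10, 4, 5]
reverse → [5, 4, 10, 2]
sum = 21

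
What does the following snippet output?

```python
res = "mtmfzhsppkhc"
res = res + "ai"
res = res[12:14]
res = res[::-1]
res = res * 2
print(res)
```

iaia

+ 'ai' → 'mtmfzhsppkhcai'
slice [12:14] → 'ai'
reverse → 'ia'
repeat ×2 → 'iaia'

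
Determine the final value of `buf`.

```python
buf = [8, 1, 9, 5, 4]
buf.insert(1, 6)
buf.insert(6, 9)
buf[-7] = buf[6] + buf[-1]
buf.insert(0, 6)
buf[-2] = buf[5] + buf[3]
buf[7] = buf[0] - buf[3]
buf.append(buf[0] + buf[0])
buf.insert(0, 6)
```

[6, 6, 18, 6, 1, 9, 5, 6, 5, 12]

insert 6 at 1 → [8, 6, 1, 9, 5, 4]
insert 9 at 6 → [8, 6, 1, 9, 5, 4, 9]
buf[-7] = buf[6]+buf[-1] = 9+9 = 18 → [18, 6, 1, 9, 5, 4, 9]
insert 6 at 0 → [6, 18, 6, 1, 9, 5, 4, 9]
buf[-2] = buf[5]+buf[3] = 5+1 = 6 → [6, 18, 6, 1, 9, 5, 6, 9]
buf[7] = buf[0]-buf[3] = 6-1 = 5 → [6, 18, 6, 1, 9, 5, 6, 5]
append buf[0]+buf[0] = 6+6 = 12 → [6, 18, 6, 1, 9, 5, 6, 5, 12]
insert 6 at 0 → [6, 6, 18, 6, 1, 9, 5, 6, 5, 12]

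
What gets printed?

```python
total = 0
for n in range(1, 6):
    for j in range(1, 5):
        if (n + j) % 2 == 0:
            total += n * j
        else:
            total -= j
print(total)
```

46

n=1,j=1: even sum, total = 0+1 = 1
n=1,j=2: odd sum, total = 1-2 = -1
n=1,j=3: even sum, total = (-1)+3 = 2
n=1,j=4: odd sum, total = 2-4 = -2
n=2,j=1: odd sum, total = (-2)-1 = -3
n=2,j=2: even sum, total = (-3)+4 = 1
n=2,j=3: odd sum, total = 1-3 = -2
n=2,j=4: even sum, total = (-2)+8 = 6
n=3,j=1: even sum, total = 6+3 = 9
n=3,j=2: odd sum, total = 9-2 = 7
n=3,j=3: even sum, total = 7+9 = 16
n=3,j=4: odd sum, total = 16-4 = 12
n=4,j=1: odd sum, total = 12-1 = 11
n=4,j=2: even sum, total = 11+8 = 19
n=4,j=3: odd sum, total = 19-3 = 16
n=4,j=4: even sum, total = 16+16 = 32
n=5,j=1: even sum, total = 32+5 = 37
n=5,j=2: odd sum, total = 37-2 = 35
n=5,j=3: even sum, total = 35+15 = 50
n=5,j=4: odd sum, total = 50-4 = 46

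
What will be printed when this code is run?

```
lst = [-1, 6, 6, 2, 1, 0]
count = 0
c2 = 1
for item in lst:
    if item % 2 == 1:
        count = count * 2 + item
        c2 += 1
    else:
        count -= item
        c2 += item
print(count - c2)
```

item=-1: odd, count = 0*2+(-1) = -1; c2=2
item=6: not odd, count = (-1)-6 = -7; c2=8
item=6: not odd, count = (-7)-6 = -13; c2=14
item=2: not odd, count = (-13)-2 = -15; c2=16
item=1: odd, count = (-15)*2+1 = -29; c2=17
item=0: not odd, count = (-29)-0 = -29; c2=17
count-c2 = (-29)-17 = -46

-46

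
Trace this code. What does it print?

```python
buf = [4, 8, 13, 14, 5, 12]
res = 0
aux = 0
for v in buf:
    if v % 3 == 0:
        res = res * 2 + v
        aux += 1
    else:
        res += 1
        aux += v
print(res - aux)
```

-23

v=4: not %3==0, res = 0+1 = 1; aux=4
v=8: not %3==0, res = 1+1 = 2; aux=12
v=13: not %3==0, res = 2+1 = 3; aux=25
v=14: not %3==0, res = 3+1 = 4; aux=39
v=5: not %3==0, res = 4+1 = 5; aux=44
v=12: %3==0, res = 5*2+12 = 22; aux=45
res-aux = 22-45 = -23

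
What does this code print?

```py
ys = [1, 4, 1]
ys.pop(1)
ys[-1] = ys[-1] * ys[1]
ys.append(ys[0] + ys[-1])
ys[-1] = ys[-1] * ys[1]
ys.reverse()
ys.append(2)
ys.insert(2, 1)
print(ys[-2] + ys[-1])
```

3

pop(1) removes 4 → [1, 1]
ys[-1] = ys[-1]*ys[1] = 1*1 = 1 → [1, 1]
append ys[0]+ys[-1] = 1+1 = 2 → [1, 1, 2]
ys[-1] = ys[-1]*ys[1] = 2*1 = 2 → [1, 1, 2]
reverse → [2, 1, 1]
append 2 → [2, 1, 1, 2]
insert 1 at 2 → [2, 1, 1, 1, 2]
ys[-2]+ys[-1] = 1+2 = 3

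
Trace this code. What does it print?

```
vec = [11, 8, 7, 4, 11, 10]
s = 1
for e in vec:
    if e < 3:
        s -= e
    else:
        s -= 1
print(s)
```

e=11: not <3, s = 1-1 = 0
e=8: not <3, s = 0-1 = -1
e=7: not <3, s = (-1)-1 = -2
e=4: not <3, s = (-2)-1 = -3
e=11: not <3, s = (-3)-1 = -4
e=10: not <3, s = (-4)-1 = -5

-5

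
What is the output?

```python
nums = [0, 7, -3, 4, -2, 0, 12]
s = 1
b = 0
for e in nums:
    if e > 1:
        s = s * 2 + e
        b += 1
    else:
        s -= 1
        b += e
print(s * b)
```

e=0: not >1, s = 1-1 = 0; b=0
e=7: >1, s = 0*2+7 = 7; b=1
e=-3: not >1, s = 7-1 = 6; b=-2
e=4: >1, s = 6*2+4 = 16; b=-1
e=-2: not >1, s = 16-1 = 15; b=-3
e=0: not >1, s = 15-1 = 14; b=-3
e=12: >1, s = 14*2+12 = 40; b=-2
s*b = 40*(-2) = -80

-80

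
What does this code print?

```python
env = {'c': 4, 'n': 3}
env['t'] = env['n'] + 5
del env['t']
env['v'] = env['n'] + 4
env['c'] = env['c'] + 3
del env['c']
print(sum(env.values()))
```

10

env['t'] = env['n']+5 = 8 → {'c': 4, 'n': 3, 't': 8}
del 't' → {'c': 4, 'n': 3}
env['v'] = env['n']+4 = 7 → {'c': 4, 'n': 3, 'v': 7}
env['c'] = env['c']+3 = 7 → {'c': 7, 'n': 3, 'v': 7}
del 'c' → {'n': 3, 'v': 7}
sum of values = 10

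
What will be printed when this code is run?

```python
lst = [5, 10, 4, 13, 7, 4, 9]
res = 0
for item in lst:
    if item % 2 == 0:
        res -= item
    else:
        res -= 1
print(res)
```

item=5: not even, res = 0-1 = -1
item=10: even, res = (-1)-10 = -11
item=4: even, res = (-11)-4 = -15
item=13: not even, res = (-15)-1 = -16
item=7: not even, res = (-16)-1 = -17
item=4: even, res = (-17)-4 = -21
item=9: not even, res = (-21)-1 = -22

-22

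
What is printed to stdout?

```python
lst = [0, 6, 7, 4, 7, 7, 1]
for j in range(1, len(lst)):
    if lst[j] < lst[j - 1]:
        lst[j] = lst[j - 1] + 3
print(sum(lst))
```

j=1: 6>=0, unchanged → [0, 6, 7, 4, 7, 7, 1]
j=2: 7>=6, unchanged → [0, 6, 7, 4, 7, 7, 1]
j=3: 4<7, lst[3] = 7+3 = 10 → [0, 6, 7, 10, 7, 7, 1]
j=4: 7<10, lst[4] = 10+3 = 13 → [0, 6, 7, 10, 13, 7, 1]
j=5: 7<13, lst[5] = 13+3 = 16 → [0, 6, 7, 10, 13, 16, 1]
j=6: 1<16, lst[6] = 16+3 = 19 → [0, 6, 7, 10, 13, 16, 19]
sum = 71

71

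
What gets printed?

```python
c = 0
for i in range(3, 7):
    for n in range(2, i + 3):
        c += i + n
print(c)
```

200

i=3,n=2: c = 0+5 = 5
i=3,n=3: c = 5+6 = 11
i=3,n=4: c = 11+7 = 18
i=3,n=5: c = 18+8 = 26
i=4,n=2: c = 26+6 = 32
i=4,n=3: c = 32+7 = 39
i=4,n=4: c = 39+8 = 47
i=4,n=5: c = 47+9 = 56
i=4,n=6: c = 56+10 = 66
i=5,n=2: c = 66+7 = 73
i=5,n=3: c = 73+8 = 81
i=5,n=4: c = 81+9 = 90
i=5,n=5: c = 90+10 = 100
i=5,n=6: c = 100+11 = 111
i=5,n=7: c = 111+12 = 123
i=6,n=2: c = 123+8 = 131
i=6,n=3: c = 131+9 = 140
i=6,n=4: c = 140+10 = 150
i=6,n=5: c = 150+11 = 161
i=6,n=6: c = 161+12 = 173
i=6,n=7: c = 173+13 = 186
i=6,n=8: c = 186+14 = 200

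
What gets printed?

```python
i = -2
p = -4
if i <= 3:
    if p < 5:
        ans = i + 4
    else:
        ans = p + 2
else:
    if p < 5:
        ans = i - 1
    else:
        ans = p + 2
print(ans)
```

2

i=-2, p=-4
i <= 3 is True; p < 5 is True
→ ans = i + 4 = 2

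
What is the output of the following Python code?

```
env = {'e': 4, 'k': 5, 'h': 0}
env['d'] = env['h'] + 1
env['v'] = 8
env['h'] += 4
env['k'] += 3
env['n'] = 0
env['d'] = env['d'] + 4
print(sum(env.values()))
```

29

env['d'] = env['h']+1 = 1 → {'e': 4, 'k': 5, 'h': 0, 'd': 1}
env['v'] = 8 → {'e': 4, 'k': 5, 'h': 0, 'd': 1, 'v': 8}
env['h'] = 0+4 = 4 → {'e': 4, 'k': 5, 'h': 4, 'd': 1, 'v': 8}
env['k'] = 5+3 = 8 → {'e': 4, 'k': 8, 'h': 4, 'd': 1, 'v': 8}
env['n'] = 0 → {'e': 4, 'k': 8, 'h': 4, 'd': 1, 'v': 8, 'n': 0}
env['d'] = env['d']+4 = 5 → {'e': 4, 'k': 8, 'h': 4, 'd': 5, 'v': 8, 'n': 0}
sum of values = 29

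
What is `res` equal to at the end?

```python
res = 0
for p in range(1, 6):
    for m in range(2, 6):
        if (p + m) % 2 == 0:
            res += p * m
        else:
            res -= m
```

p=1,m=2: odd sum, res = 0-2 = -2
p=1,m=3: even sum, res = (-2)+3 = 1
p=1,m=4: odd sum, res = 1-4 = -3
p=1,m=5: even sum, res = (-3)+5 = 2
p=2,m=2: even sum, res = 2+4 = 6
p=2,m=3: odd sum, res = 6-3 = 3
p=2,m=4: even sum, res = 3+8 = 11
p=2,m=5: odd sum, res = 11-5 = 6
p=3,m=2: odd sum, res = 6-2 = 4
p=3,m=3: even sum, res = 4+9 = 13
p=3,m=4: odd sum, res = 13-4 = 9
p=3,m=5: even sum, res = 9+15 = 24
p=4,m=2: even sum, res = 24+8 = 32
p=4,m=3: odd sum, res = 32-3 = 29
p=4,m=4: even sum, res = 29+16 = 45
p=4,m=5: odd sum, res = 45-5 = 40
p=5,m=2: odd sum, res = 40-2 = 38
p=5,m=3: even sum, res = 38+15 = 53
p=5,m=4: odd sum, res = 53-4 = 49
p=5,m=5: even sum, res = 49+25 = 74

74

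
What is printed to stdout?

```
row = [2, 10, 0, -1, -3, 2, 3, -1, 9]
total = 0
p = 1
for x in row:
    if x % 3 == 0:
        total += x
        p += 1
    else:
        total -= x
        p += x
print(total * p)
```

-51

x=2: not %3==0, total = 0-2 = -2; p=3
x=10: not %3==0, total = (-2)-10 = -12; p=13
x=0: %3==0, total = (-12)+0 = -12; p=14
x=-1: not %3==0, total = (-12)-(-1) = -11; p=13
x=-3: %3==0, total = (-11)+(-3) = -14; p=14
x=2: not %3==0, total = (-14)-2 = -16; p=16
x=3: %3==0, total = (-16)+3 = -13; p=17
x=-1: not %3==0, total = (-13)-(-1) = -12; p=16
x=9: %3==0, total = (-12)+9 = -3; p=17
total*p = (-3)*17 = -51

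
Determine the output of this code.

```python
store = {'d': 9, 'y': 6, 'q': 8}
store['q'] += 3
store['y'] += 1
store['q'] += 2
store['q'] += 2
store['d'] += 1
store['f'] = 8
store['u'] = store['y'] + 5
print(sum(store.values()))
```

store['q'] = 8+3 = 11 → {'d': 9, 'y': 6, 'q': 11}
store['y'] = 6+1 = 7 → {'d': 9, 'y': 7, 'q': 11}
store['q'] = 11+2 = 13 → {'d': 9, 'y': 7, 'q': 13}
store['q'] = 13+2 = 15 → {'d': 9, 'y': 7, 'q': 15}
store['d'] = 9+1 = 10 → {'d': 10, 'y': 7, 'q': 15}
store['f'] = 8 → {'d': 10, 'y': 7, 'q': 15, 'f': 8}
store['u'] = store['y']+5 = 12 → {'d': 10, 'y': 7, 'q': 15, 'f': 8, 'u': 12}
sum of values = 52

52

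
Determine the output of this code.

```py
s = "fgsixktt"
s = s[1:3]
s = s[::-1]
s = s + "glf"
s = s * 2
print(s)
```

sgglfsgglf

slice [1:3] → 'gs'
reverse → 'sg'
+ 'glf' → 'sgglf'
repeat ×2 → 'sgglfsgglf'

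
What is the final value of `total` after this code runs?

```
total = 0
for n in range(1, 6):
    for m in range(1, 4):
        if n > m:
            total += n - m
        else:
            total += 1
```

25

n=1,m=1: not 1>1, total = 0+1 = 1
n=1,m=2: not 1>2, total = 1+1 = 2
n=1,m=3: not 1>3, total = 2+1 = 3
n=2,m=1: 2>1, total = 3+1 = 4
n=2,m=2: not 2>2, total = 4+1 = 5
n=2,m=3: not 2>3, total = 5+1 = 6
n=3,m=1: 3>1, total = 6+2 = 8
n=3,m=2: 3>2, total = 8+1 = 9
n=3,m=3: not 3>3, total = 9+1 = 10
n=4,m=1: 4>1, total = 10+3 = 13
n=4,m=2: 4>2, total = 13+2 = 15
n=4,m=3: 4>3, total = 15+1 = 16
n=5,m=1: 5>1, total = 16+4 = 20
n=5,m=2: 5>2, total = 20+3 = 23
n=5,m=3: 5>3, total = 23+2 = 25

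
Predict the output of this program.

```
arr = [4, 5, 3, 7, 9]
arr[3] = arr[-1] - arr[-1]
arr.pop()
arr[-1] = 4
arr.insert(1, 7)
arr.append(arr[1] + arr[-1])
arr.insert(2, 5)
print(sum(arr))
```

39

arr[3] = arr[-1]-arr[-1] = 9-9 = 0 → [4, 5, 3, 0, 9]
pop() removes 9 → [4, 5, 3, 0]
arr[-1] = 4 → [4, 5, 3, 4]
insert 7 at 1 → [4, 7, 5, 3, 4]
append arr[1]+arr[-1] = 7+4 = 11 → [4, 7, 5, 3, 4, 11]
insert 5 at 2 → [4, 7, 5, 5, 3, 4, 11]
sum = 39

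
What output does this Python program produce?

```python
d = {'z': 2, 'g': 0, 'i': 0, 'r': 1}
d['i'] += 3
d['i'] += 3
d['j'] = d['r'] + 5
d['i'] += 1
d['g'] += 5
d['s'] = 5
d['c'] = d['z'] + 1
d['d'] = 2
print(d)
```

d['i'] = 0+3 = 3 → {'z': 2, 'g': 0, 'i': 3, 'r': 1}
d['i'] = 3+3 = 6 → {'z': 2, 'g': 0, 'i': 6, 'r': 1}
d['j'] = d['r']+5 = 6 → {'z': 2, 'g': 0, 'i': 6, 'r': 1, 'j': 6}
d['i'] = 6+1 = 7 → {'z': 2, 'g': 0, 'i': 7, 'r': 1, 'j': 6}
d['g'] = 0+5 = 5 → {'z': 2, 'g': 5, 'i': 7, 'r': 1, 'j': 6}
d['s'] = 5 → {'z': 2, 'g': 5, 'i': 7, 'r': 1, 'j': 6, 's': 5}
d['c'] = d['z']+1 = 3 → {'z': 2, 'g': 5, 'i': 7, 'r': 1, 'j': 6, 's': 5, 'c': 3}
d['d'] = 2 → {'z': 2, 'g': 5, 'i': 7, 'r': 1, 'j': 6, 's': 5, 'c': 3, 'd': 2}

{'z': 2, 'g': 5, 'i': 7, 'r': 1, 'j': 6, 's': 5, 'c': 3, 'd': 2}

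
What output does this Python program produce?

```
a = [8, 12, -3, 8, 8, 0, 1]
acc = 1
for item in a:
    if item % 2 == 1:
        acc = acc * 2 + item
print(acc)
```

-1

item=8: not odd
item=12: not odd
item=-3: odd, acc = 1*2+(-3) = -1
item=8: not odd
item=8: not odd
item=0: not odd
item=1: odd, acc = (-1)*2+1 = -1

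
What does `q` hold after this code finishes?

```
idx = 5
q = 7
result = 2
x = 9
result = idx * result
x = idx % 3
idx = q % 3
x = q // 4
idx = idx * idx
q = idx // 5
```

0

result = 5*2 = 10
x = 5%3 = 2
idx = 7%3 = 1
x = 7//4 = 1
idx = 1*1 = 1
q = 1//5 = 0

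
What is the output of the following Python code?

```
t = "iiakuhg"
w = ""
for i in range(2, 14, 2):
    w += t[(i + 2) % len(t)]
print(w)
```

ugikhi

i=2: add t[4]='u' → 'u'
i=4: add t[6]='g' → 'ug'
i=6: add t[1]='i' → 'ugi'
i=8: add t[3]='k' → 'ugik'
i=10: add t[5]='h' → 'ugikh'
i=12: add t[0]='i' → 'ugikhi'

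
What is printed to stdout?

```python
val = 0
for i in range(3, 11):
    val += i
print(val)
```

52

i=3: val = 0+3 = 3
i=4: val = 3+4 = 7
i=5: val = 7+5 = 12
i=6: val = 12+6 = 18
i=7: val = 18+7 = 25
i=8: val = 25+8 = 33
i=9: val = 33+9 = 42
i=10: val = 42+10 = 52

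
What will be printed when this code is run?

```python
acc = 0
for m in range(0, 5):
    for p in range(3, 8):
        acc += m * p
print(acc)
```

250

m=0,p=3: acc = 0+0 = 0
m=0,p=4: acc = 0+0 = 0
m=0,p=5: acc = 0+0 = 0
m=0,p=6: acc = 0+0 = 0
m=0,p=7: acc = 0+0 = 0
m=1,p=3: acc = 0+3 = 3
m=1,p=4: acc = 3+4 = 7
m=1,p=5: acc = 7+5 = 12
m=1,p=6: acc = 12+6 = 18
m=1,p=7: acc = 18+7 = 25
m=2,p=3: acc = 25+6 = 31
m=2,p=4: acc = 31+8 = 39
m=2,p=5: acc = 39+10 = 49
m=2,p=6: acc = 49+12 = 61
m=2,p=7: acc = 61+14 = 75
m=3,p=3: acc = 75+9 = 84
m=3,p=4: acc = 84+12 = 96
m=3,p=5: acc = 96+15 = 111
m=3,p=6: acc = 111+18 = 129
m=3,p=7: acc = 129+21 = 150
m=4,p=3: acc = 150+12 = 162
m=4,p=4: acc = 162+16 = 178
m=4,p=5: acc = 178+20 = 198
m=4,p=6: acc = 198+24 = 222
m=4,p=7: acc = 222+28 = 250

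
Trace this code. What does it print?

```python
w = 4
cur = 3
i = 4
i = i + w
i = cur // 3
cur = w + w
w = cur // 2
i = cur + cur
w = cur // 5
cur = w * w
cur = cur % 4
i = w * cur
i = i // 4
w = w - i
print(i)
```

i = 4+4 = 8
i = 3//3 = 1
cur = 4+4 = 8
w = 8//2 = 4
i = 8+8 = 16
w = 8//5 = 1
cur = 1*1 = 1
cur = 1%4 = 1
i = 1*1 = 1
i = 1//4 = 0
w = 1-0 = 1

0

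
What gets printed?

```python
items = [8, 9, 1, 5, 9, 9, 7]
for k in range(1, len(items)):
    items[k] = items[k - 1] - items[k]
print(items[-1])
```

k=1: items[1] = 8-9 = -1 → [8, -1, 1, 5, 9, 9, 7]
k=2: items[2] = (-1)-1 = -2 → [8, -1, -2, 5, 9, 9, 7]
k=3: items[3] = (-2)-5 = -7 → [8, -1, -2, -7, 9, 9, 7]
k=4: items[4] = (-7)-9 = -16 → [8, -1, -2, -7, -16, 9, 7]
k=5: items[5] = (-16)-9 = -25 → [8, -1, -2, -7, -16, -25, 7]
k=6: items[6] = (-25)-7 = -32 → [8, -1, -2, -7, -16, -25, -32]

-32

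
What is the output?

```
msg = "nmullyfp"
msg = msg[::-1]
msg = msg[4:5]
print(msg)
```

l

reverse → 'pfyllumn'
slice [4:5] → 'l'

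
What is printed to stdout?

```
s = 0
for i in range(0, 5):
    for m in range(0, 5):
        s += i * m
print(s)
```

i=0,m=0: s = 0+0 = 0
i=0,m=1: s = 0+0 = 0
i=0,m=2: s = 0+0 = 0
i=0,m=3: s = 0+0 = 0
i=0,m=4: s = 0+0 = 0
i=1,m=0: s = 0+0 = 0
i=1,m=1: s = 0+1 = 1
i=1,m=2: s = 1+2 = 3
i=1,m=3: s = 3+3 = 6
i=1,m=4: s = 6+4 = 10
i=2,m=0: s = 10+0 = 10
i=2,m=1: s = 10+2 = 12
i=2,m=2: s = 12+4 = 16
i=2,m=3: s = 16+6 = 22
i=2,m=4: s = 22+8 = 30
i=3,m=0: s = 30+0 = 30
i=3,m=1: s = 30+3 = 33
i=3,m=2: s = 33+6 = 39
i=3,m=3: s = 39+9 = 48
i=3,m=4: s = 48+12 = 60
i=4,m=0: s = 60+0 = 60
i=4,m=1: s = 60+4 = 64
i=4,m=2: s = 64+8 = 72
i=4,m=3: s = 72+12 = 84
i=4,m=4: s = 84+16 = 100

100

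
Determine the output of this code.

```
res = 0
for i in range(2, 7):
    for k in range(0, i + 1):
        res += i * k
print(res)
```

265

i=2,k=0: res = 0+0 = 0
i=2,k=1: res = 0+2 = 2
i=2,k=2: res = 2+4 = 6
i=3,k=0: res = 6+0 = 6
i=3,k=1: res = 6+3 = 9
i=3,k=2: res = 9+6 = 15
i=3,k=3: res = 15+9 = 24
i=4,k=0: res = 24+0 = 24
i=4,k=1: res = 24+4 = 28
i=4,k=2: res = 28+8 = 36
i=4,k=3: res = 36+12 = 48
i=4,k=4: res = 48+16 = 64
i=5,k=0: res = 64+0 = 64
i=5,k=1: res = 64+5 = 69
i=5,k=2: res = 69+10 = 79
i=5,k=3: res = 79+15 = 94
i=5,k=4: res = 94+20 = 114
i=5,k=5: res = 114+25 = 139
i=6,k=0: res = 139+0 = 139
i=6,k=1: res = 139+6 = 145
i=6,k=2: res = 145+12 = 157
i=6,k=3: res = 157+18 = 175
i=6,k=4: res = 175+24 = 199
i=6,k=5: res = 199+30 = 229
i=6,k=6: res = 229+36 = 265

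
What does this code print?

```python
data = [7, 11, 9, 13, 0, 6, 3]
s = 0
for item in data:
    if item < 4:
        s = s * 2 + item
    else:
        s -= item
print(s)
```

item=7: not <4, s = 0-7 = -7
item=11: not <4, s = (-7)-11 = -18
item=9: not <4, s = (-18)-9 = -27
item=13: not <4, s = (-27)-13 = -40
item=0: <4, s = (-40)*2+0 = -80
item=6: not <4, s = (-80)-6 = -86
item=3: <4, s = (-86)*2+3 = -169

-169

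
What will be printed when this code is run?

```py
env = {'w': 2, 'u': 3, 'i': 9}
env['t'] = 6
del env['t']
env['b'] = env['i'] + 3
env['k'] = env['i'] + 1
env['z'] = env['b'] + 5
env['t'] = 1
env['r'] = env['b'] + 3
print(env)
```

env['t'] = 6 → {'w': 2, 'u': 3, 'i': 9, 't': 6}
del 't' → {'w': 2, 'u': 3, 'i': 9}
env['b'] = env['i']+3 = 12 → {'w': 2, 'u': 3, 'i': 9, 'b': 12}
env['k'] = env['i']+1 = 10 → {'w': 2, 'u': 3, 'i': 9, 'b': 12, 'k': 10}
env['z'] = env['b']+5 = 17 → {'w': 2, 'u': 3, 'i': 9, 'b': 12, 'k': 10, 'z': 17}
env['t'] = 1 → {'w': 2, 'u': 3, 'i': 9, 'b': 12, 'k': 10, 'z': 17, 't': 1}
env['r'] = env['b']+3 = 15 → {'w': 2, 'u': 3, 'i': 9, 'b': 12, 'k': 10, 'z': 17, 't': 1, 'r': 15}

{'w': 2, 'u': 3, 'i': 9, 'b': 12, 'k': 10, 'z': 17, 't': 1, 'r': 15}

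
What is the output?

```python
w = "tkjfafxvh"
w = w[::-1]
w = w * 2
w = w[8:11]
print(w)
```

thv

reverse → 'hvxfafjkt'
repeat ×2 → 'hvxfafjkthvxfafjkt'
slice [8:11] → 'thv'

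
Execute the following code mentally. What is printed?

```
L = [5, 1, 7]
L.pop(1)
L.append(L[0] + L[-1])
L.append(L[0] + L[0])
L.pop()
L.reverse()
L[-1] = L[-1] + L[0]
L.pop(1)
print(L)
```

pop(1) removes 1 → [5, 7]
append L[0]+L[-1] = 5+7 = 12 → [5, 7, 12]
append L[0]+L[0] = 5+5 = 10 → [5, 7, 12, 10]
pop() removes 10 → [5, 7, 12]
reverse → [12, 7, 5]
L[-1] = L[-1]+L[0] = 5+12 = 17 → [12, 7, 17]
pop(1) removes 7 → [12, 17]

[12, 17]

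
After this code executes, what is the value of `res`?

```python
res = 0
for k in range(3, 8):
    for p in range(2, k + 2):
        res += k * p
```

k=3,p=2: res = 0+6 = 6
k=3,p=3: res = 6+9 = 15
k=3,p=4: res = 15+12 = 27
k=4,p=2: res = 27+8 = 35
k=4,p=3: res = 35+12 = 47
k=4,p=4: res = 47+16 = 63
k=4,p=5: res = 63+20 = 83
k=5,p=2: res = 83+10 = 93
k=5,p=3: res = 93+15 = 108
k=5,p=4: res = 108+20 = 128
k=5,p=5: res = 128+25 = 153
k=5,p=6: res = 153+30 = 183
k=6,p=2: res = 183+12 = 195
k=6,p=3: res = 195+18 = 213
k=6,p=4: res = 213+24 = 237
k=6,p=5: res = 237+30 = 267
k=6,p=6: res = 267+36 = 303
k=6,p=7: res = 303+42 = 345
k=7,p=2: res = 345+14 = 359
k=7,p=3: res = 359+21 = 380
k=7,p=4: res = 380+28 = 408
k=7,p=5: res = 408+35 = 443
k=7,p=6: res = 443+42 = 485
k=7,p=7: res = 485+49 = 534
k=7,p=8: res = 534+56 = 590

590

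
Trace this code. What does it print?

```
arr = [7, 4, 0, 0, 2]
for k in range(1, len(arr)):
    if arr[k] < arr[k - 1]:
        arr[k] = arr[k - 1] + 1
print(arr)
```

[7, 8, 9, 10, 11]

k=1: 4<7, arr[1] = 7+1 = 8 → [7, 8, 0, 0, 2]
k=2: 0<8, arr[2] = 8+1 = 9 → [7, 8, 9, 0, 2]
k=3: 0<9, arr[3] = 9+1 = 10 → [7, 8, 9, 10, 2]
k=4: 2<10, arr[4] = 10+1 = 11 → [7, 8, 9, 10, 11]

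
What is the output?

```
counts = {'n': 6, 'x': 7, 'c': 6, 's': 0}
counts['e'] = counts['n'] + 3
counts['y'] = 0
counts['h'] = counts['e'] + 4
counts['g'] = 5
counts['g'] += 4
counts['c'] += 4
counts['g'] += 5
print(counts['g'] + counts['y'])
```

14

counts['e'] = counts['n']+3 = 9 → {'n': 6, 'x': 7, 'c': 6, 's': 0, 'e': 9}
counts['y'] = 0 → {'n': 6, 'x': 7, 'c': 6, 's': 0, 'e': 9, 'y': 0}
counts['h'] = counts['e']+4 = 13 → {'n': 6, 'x': 7, 'c': 6, 's': 0, 'e': 9, 'y': 0, 'h': 13}
counts['g'] = 5 → {'n': 6, 'x': 7, 'c': 6, 's': 0, 'e': 9, 'y': 0, 'h': 13, 'g': 5}
counts['g'] = 5+4 = 9 → {'n': 6, 'x': 7, 'c': 6, 's': 0, 'e': 9, 'y': 0, 'h': 13, 'g': 9}
counts['c'] = 6+4 = 10 → {'n': 6, 'x': 7, 'c': 10, 's': 0, 'e': 9, 'y': 0, 'h': 13, 'g': 9}
counts['g'] = 9+5 = 14 → {'n': 6, 'x': 7, 'c': 10, 's': 0, 'e': 9, 'y': 0, 'h': 13, 'g': 14}
counts['g']+counts['y'] = 14+0 = 14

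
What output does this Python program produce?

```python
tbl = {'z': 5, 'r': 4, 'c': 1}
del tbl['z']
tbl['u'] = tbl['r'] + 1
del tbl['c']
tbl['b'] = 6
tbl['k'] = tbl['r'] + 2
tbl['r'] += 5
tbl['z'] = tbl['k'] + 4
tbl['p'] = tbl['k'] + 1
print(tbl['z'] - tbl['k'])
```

del 'z' → {'r': 4, 'c': 1}
tbl['u'] = tbl['r']+1 = 5 → {'r': 4, 'c': 1, 'u': 5}
del 'c' → {'r': 4, 'u': 5}
tbl['b'] = 6 → {'r': 4, 'u': 5, 'b': 6}
tbl['k'] = tbl['r']+2 = 6 → {'r': 4, 'u': 5, 'b': 6, 'k': 6}
tbl['r'] = 4+5 = 9 → {'r': 9, 'u': 5, 'b': 6, 'k': 6}
tbl['z'] = tbl['k']+4 = 10 → {'r': 9, 'u': 5, 'b': 6, 'k': 6, 'z': 10}
tbl['p'] = tbl['k']+1 = 7 → {'r': 9, 'u': 5, 'b': 6, 'k': 6, 'z': 10, 'p': 7}
tbl['z']-tbl['k'] = 10-6 = 4

4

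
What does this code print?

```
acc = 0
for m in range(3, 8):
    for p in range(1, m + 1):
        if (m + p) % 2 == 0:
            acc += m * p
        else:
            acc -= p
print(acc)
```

232

m=3,p=1: even sum, acc = 0+3 = 3
m=3,p=2: odd sum, acc = 3-2 = 1
m=3,p=3: even sum, acc = 1+9 = 10
m=4,p=1: odd sum, acc = 10-1 = 9
m=4,p=2: even sum, acc = 9+8 = 17
m=4,p=3: odd sum, acc = 17-3 = 14
m=4,p=4: even sum, acc = 14+16 = 30
m=5,p=1: even sum, acc = 30+5 = 35
m=5,p=2: odd sum, acc = 35-2 = 33
m=5,p=3: even sum, acc = 33+15 = 48
m=5,p=4: odd sum, acc = 48-4 = 44
m=5,p=5: even sum, acc = 44+25 = 69
m=6,p=1: odd sum, acc = 69-1 = 68
m=6,p=2: even sum, acc = 68+12 = 80
m=6,p=3: odd sum, acc = 80-3 = 77
m=6,p=4: even sum, acc = 77+24 = 101
m=6,p=5: odd sum, acc = 101-5 = 96
m=6,p=6: even sum, acc = 96+36 = 132
m=7,p=1: even sum, acc = 132+7 = 139
m=7,p=2: odd sum, acc = 139-2 = 137
m=7,p=3: even sum, acc = 137+21 = 158
m=7,p=4: odd sum, acc = 158-4 = 154
m=7,p=5: even sum, acc = 154+35 = 189
m=7,p=6: odd sum, acc = 189-6 = 183
m=7,p=7: even sum, acc = 183+49 = 232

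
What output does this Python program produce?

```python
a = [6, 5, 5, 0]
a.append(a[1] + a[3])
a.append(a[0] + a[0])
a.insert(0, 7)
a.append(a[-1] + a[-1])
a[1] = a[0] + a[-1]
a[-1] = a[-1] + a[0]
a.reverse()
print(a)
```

[31, 12, 5, 0, 5, 5, 31, 7]

append a[1]+a[3] = 5+0 = 5 → [6, 5, 5, 0, 5]
append a[0]+a[0] = 6+6 = 12 → [6, 5, 5, 0, 5, 12]
insert 7 at 0 → [7, 6, 5, 5, 0, 5, 12]
append a[-1]+a[-1] = 12+12 = 24 → [7, 6, 5, 5, 0, 5, 12, 24]
a[1] = a[0]+a[-1] = 7+24 = 31 → [7, 31, 5, 5, 0, 5, 12, 24]
a[-1] = a[-1]+a[0] = 24+7 = 31 → [7, 31, 5, 5, 0, 5, 12, 31]
reverse → [31, 12, 5, 0, 5, 5, 31, 7]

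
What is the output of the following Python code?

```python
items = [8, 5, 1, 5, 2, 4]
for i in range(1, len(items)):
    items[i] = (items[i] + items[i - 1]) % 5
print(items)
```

[8, 3, 4, 4, 1, 0]

i=1: items[1] = (5+8)%5 = 3 → [8, 3, 1, 5, 2, 4]
i=2: items[2] = (1+3)%5 = 4 → [8, 3, 4, 5, 2, 4]
i=3: items[3] = (5+4)%5 = 4 → [8, 3, 4, 4, 2, 4]
i=4: items[4] = (2+4)%5 = 1 → [8, 3, 4, 4, 1, 4]
i=5: items[5] = (4+1)%5 = 0 → [8, 3, 4, 4, 1, 0]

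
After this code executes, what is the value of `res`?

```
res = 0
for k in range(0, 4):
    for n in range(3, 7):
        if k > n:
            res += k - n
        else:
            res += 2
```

k=0,n=3: not 0>3, res = 0+2 = 2
k=0,n=4: not 0>4, res = 2+2 = 4
k=0,n=5: not 0>5, res = 4+2 = 6
k=0,n=6: not 0>6, res = 6+2 = 8
k=1,n=3: not 1>3, res = 8+2 = 10
k=1,n=4: not 1>4, res = 10+2 = 12
k=1,n=5: not 1>5, res = 12+2 = 14
k=1,n=6: not 1>6, res = 14+2 = 16
k=2,n=3: not 2>3, res = 16+2 = 18
k=2,n=4: not 2>4, res = 18+2 = 20
k=2,n=5: not 2>5, res = 20+2 = 22
k=2,n=6: not 2>6, res = 22+2 = 24
k=3,n=3: not 3>3, res = 24+2 = 26
k=3,n=4: not 3>4, res = 26+2 = 28
k=3,n=5: not 3>5, res = 28+2 = 30
k=3,n=6: not 3>6, res = 30+2 = 32

32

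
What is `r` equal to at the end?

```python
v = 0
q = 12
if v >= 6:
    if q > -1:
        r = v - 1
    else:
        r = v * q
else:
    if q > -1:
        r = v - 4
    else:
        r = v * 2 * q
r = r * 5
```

v=0, q=12
v >= 6 is False; q > -1 is True
→ r = v - 4 = -4
r = (-4)*5 = -20

-20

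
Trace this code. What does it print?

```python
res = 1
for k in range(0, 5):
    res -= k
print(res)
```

-9

k=0: res = 1-0 = 1
k=1: res = 1-1 = 0
k=2: res = 0-2 = -2
k=3: res = (-2)-3 = -5
k=4: res = (-5)-4 = -9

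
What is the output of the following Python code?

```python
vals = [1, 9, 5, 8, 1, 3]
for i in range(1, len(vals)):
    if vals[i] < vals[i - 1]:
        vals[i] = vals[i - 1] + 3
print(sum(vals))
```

76

i=1: 9>=1, unchanged → [1, 9, 5, 8, 1, 3]
i=2: 5<9, vals[2] = 9+3 = 12 → [1, 9, 12, 8, 1, 3]
i=3: 8<12, vals[3] = 12+3 = 15 → [1, 9, 12, 15, 1, 3]
i=4: 1<15, vals[4] = 15+3 = 18 → [1, 9, 12, 15, 18, 3]
i=5: 3<18, vals[5] = 18+3 = 21 → [1, 9, 12, 15, 18, 21]
sum = 76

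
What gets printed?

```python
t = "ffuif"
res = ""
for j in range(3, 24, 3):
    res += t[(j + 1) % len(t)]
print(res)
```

j=3: add t[4]='f' → 'f'
j=6: add t[2]='u' → 'fu'
j=9: add t[0]='f' → 'fuf'
j=12: add t[3]='i' → 'fufi'
j=15: add t[1]='f' → 'fufif'
j=18: add t[4]='f' → 'fufiff'
j=21: add t[2]='u' → 'fufiffu'

fufiffu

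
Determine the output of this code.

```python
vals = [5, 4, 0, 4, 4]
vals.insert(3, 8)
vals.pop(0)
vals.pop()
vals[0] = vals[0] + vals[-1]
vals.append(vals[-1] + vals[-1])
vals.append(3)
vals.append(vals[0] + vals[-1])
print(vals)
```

insert 8 at 3 → [5, 4, 0, 8, 4, 4]
pop(0) removes 5 → [4, 0, 8, 4, 4]
pop() removes 4 → [4, 0, 8, 4]
vals[0] = vals[0]+vals[-1] = 4+4 = 8 → [8, 0, 8, 4]
append vals[-1]+vals[-1] = 4+4 = 8 → [8, 0, 8, 4, 8]
append 3 → [8, 0, 8, 4, 8, 3]
append vals[0]+vals[-1] = 8+3 = 11 → [8, 0, 8, 4, 8, 3, 11]

[8, 0, 8, 4, 8, 3, 11]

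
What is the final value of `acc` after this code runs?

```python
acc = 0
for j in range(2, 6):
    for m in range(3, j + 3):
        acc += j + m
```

116

j=2,m=3: acc = 0+5 = 5
j=2,m=4: acc = 5+6 = 11
j=3,m=3: acc = 11+6 = 17
j=3,m=4: acc = 17+7 = 24
j=3,m=5: acc = 24+8 = 32
j=4,m=3: acc = 32+7 = 39
j=4,m=4: acc = 39+8 = 47
j=4,m=5: acc = 47+9 = 56
j=4,m=6: acc = 56+10 = 66
j=5,m=3: acc = 66+8 = 74
j=5,m=4: acc = 74+9 = 83
j=5,m=5: acc = 83+10 = 93
j=5,m=6: acc = 93+11 = 104
j=5,m=7: acc = 104+12 = 116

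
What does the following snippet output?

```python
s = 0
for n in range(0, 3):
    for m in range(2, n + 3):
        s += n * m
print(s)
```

n=0,m=2: s = 0+0 = 0
n=1,m=2: s = 0+2 = 2
n=1,m=3: s = 2+3 = 5
n=2,m=2: s = 5+4 = 9
n=2,m=3: s = 9+6 = 15
n=2,m=4: s = 15+8 = 23

23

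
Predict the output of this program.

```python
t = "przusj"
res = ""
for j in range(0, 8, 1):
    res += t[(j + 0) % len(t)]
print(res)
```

j=0: add t[0]='p' → 'p'
j=1: add t[1]='r' → 'pr'
j=2: add t[2]='z' → 'prz'
j=3: add t[3]='u' → 'przu'
j=4: add t[4]='s' → 'przus'
j=5: add t[5]='j' → 'przusj'
j=6: add t[0]='p' → 'przusjp'
j=7: add t[1]='r' → 'przusjpr'

przusjpr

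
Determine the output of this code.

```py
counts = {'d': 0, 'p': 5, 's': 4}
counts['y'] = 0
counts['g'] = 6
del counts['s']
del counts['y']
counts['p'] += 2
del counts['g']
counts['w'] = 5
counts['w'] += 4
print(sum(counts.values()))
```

16

counts['y'] = 0 → {'d': 0, 'p': 5, 's': 4, 'y': 0}
counts['g'] = 6 → {'d': 0, 'p': 5, 's': 4, 'y': 0, 'g': 6}
del 's' → {'d': 0, 'p': 5, 'y': 0, 'g': 6}
del 'y' → {'d': 0, 'p': 5, 'g': 6}
counts['p'] = 5+2 = 7 → {'d': 0, 'p': 7, 'g': 6}
del 'g' → {'d': 0, 'p': 7}
counts['w'] = 5 → {'d': 0, 'p': 7, 'w': 5}
counts['w'] = 5+4 = 9 → {'d': 0, 'p': 7, 'w': 9}
sum of values = 16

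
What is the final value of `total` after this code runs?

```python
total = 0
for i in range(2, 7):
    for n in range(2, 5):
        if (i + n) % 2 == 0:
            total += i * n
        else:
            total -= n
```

75

i=2,n=2: even sum, total = 0+4 = 4
i=2,n=3: odd sum, total = 4-3 = 1
i=2,n=4: even sum, total = 1+8 = 9
i=3,n=2: odd sum, total = 9-2 = 7
i=3,n=3: even sum, total = 7+9 = 16
i=3,n=4: odd sum, total = 16-4 = 12
i=4,n=2: even sum, total = 12+8 = 20
i=4,n=3: odd sum, total = 20-3 = 17
i=4,n=4: even sum, total = 17+16 = 33
i=5,n=2: odd sum, total = 33-2 = 31
i=5,n=3: even sum, total = 31+15 = 46
i=5,n=4: odd sum, total = 46-4 = 42
i=6,n=2: even sum, total = 42+12 = 54
i=6,n=3: odd sum, total = 54-3 = 51
i=6,n=4: even sum, total = 51+24 = 75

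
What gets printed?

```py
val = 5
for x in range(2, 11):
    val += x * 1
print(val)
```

x=2: val = 5+2*1 = 7
x=3: val = 7+3*1 = 10
x=4: val = 10+4*1 = 14
x=5: val = 14+5*1 = 19
x=6: val = 19+6*1 = 25
x=7: val = 25+7*1 = 32
x=8: val = 32+8*1 = 40
x=9: val = 40+9*1 = 49
x=10: val = 49+10*1 = 59

59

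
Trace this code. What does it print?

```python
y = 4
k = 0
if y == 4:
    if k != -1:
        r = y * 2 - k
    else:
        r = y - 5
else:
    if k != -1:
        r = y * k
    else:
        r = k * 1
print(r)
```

y=4, k=0
y == 4 is True; k != -1 is True
→ r = y * 2 - k = 8

8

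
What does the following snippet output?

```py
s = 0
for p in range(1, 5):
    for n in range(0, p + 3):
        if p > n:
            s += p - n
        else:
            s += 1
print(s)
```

32

p=1,n=0: 1>0, s = 0+1 = 1
p=1,n=1: not 1>1, s = 1+1 = 2
p=1,n=2: not 1>2, s = 2+1 = 3
p=1,n=3: not 1>3, s = 3+1 = 4
p=2,n=0: 2>0, s = 4+2 = 6
p=2,n=1: 2>1, s = 6+1 = 7
p=2,n=2: not 2>2, s = 7+1 = 8
p=2,n=3: not 2>3, s = 8+1 = 9
p=2,n=4: not 2>4, s = 9+1 = 10
p=3,n=0: 3>0, s = 10+3 = 13
p=3,n=1: 3>1, s = 13+2 = 15
p=3,n=2: 3>2, s = 15+1 = 16
p=3,n=3: not 3>3, s = 16+1 = 17
p=3,n=4: not 3>4, s = 17+1 = 18
p=3,n=5: not 3>5, s = 18+1 = 19
p=4,n=0: 4>0, s = 19+4 = 23
p=4,n=1: 4>1, s = 23+3 = 26
p=4,n=2: 4>2, s = 26+2 = 28
p=4,n=3: 4>3, s = 28+1 = 29
p=4,n=4: not 4>4, s = 29+1 = 30
p=4,n=5: not 4>5, s = 30+1 = 31
p=4,n=6: not 4>6, s = 31+1 = 32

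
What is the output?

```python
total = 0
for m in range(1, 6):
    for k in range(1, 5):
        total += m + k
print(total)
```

110

m=1,k=1: total = 0+2 = 2
m=1,k=2: total = 2+3 = 5
m=1,k=3: total = 5+4 = 9
m=1,k=4: total = 9+5 = 14
m=2,k=1: total = 14+3 = 17
m=2,k=2: total = 17+4 = 21
m=2,k=3: total = 21+5 = 26
m=2,k=4: total = 26+6 = 32
m=3,k=1: total = 32+4 = 36
m=3,k=2: total = 36+5 = 41
m=3,k=3: total = 41+6 = 47
m=3,k=4: total = 47+7 = 54
m=4,k=1: total = 54+5 = 59
m=4,k=2: total = 59+6 = 65
m=4,k=3: total = 65+7 = 72
m=4,k=4: total = 72+8 = 80
m=5,k=1: total = 80+6 = 86
m=5,k=2: total = 86+7 = 93
m=5,k=3: total = 93+8 = 101
m=5,k=4: total = 101+9 = 110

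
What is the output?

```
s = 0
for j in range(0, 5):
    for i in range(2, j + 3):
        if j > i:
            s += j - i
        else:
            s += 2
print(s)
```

28

j=0,i=2: not 0>2, s = 0+2 = 2
j=1,i=2: not 1>2, s = 2+2 = 4
j=1,i=3: not 1>3, s = 4+2 = 6
j=2,i=2: not 2>2, s = 6+2 = 8
j=2,i=3: not 2>3, s = 8+2 = 10
j=2,i=4: not 2>4, s = 10+2 = 12
j=3,i=2: 3>2, s = 12+1 = 13
j=3,i=3: not 3>3, s = 13+2 = 15
j=3,i=4: not 3>4, s = 15+2 = 17
j=3,i=5: not 3>5, s = 17+2 = 19
j=4,i=2: 4>2, s = 19+2 = 21
j=4,i=3: 4>3, s = 21+1 = 22
j=4,i=4: not 4>4, s = 22+2 = 24
j=4,i=5: not 4>5, s = 24+2 = 26
j=4,i=6: not 4>6, s = 26+2 = 28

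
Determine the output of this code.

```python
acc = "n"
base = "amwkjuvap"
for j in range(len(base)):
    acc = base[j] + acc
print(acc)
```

pavujkwman

j=0: prepend 'a' → 'an'
j=1: prepend 'm' → 'man'
j=2: prepend 'w' → 'wman'
j=3: prepend 'k' → 'kwman'
j=4: prepend 'j' → 'jkwman'
j=5: prepend 'u' → 'ujkwman'
j=6: prepend 'v' → 'vujkwman'
j=7: prepend 'a' → 'avujkwman'
j=8: prepend 'p' → 'pavujkwman'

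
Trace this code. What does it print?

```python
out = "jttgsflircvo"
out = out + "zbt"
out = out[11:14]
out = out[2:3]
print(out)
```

b

+ 'zbt' → 'jttgsflircvozbt'
slice [11:14] → 'ozb'
slice [2:3] → 'b'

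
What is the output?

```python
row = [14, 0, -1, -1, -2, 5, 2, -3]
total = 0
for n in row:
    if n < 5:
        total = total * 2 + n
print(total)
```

-31

n=14: not <5
n=0: <5, total = 0*2+0 = 0
n=-1: <5, total = 0*2+(-1) = -1
n=-1: <5, total = (-1)*2+(-1) = -3
n=-2: <5, total = (-3)*2+(-2) = -8
n=5: not <5
n=2: <5, total = (-8)*2+2 = -14
n=-3: <5, total = (-14)*2+(-3) = -31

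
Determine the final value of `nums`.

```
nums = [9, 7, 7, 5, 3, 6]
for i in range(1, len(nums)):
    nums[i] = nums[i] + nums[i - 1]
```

[9, 16, 23, 28, 31, 37]

i=1: nums[1] = 7+9 = 16 → [9, 16, 7, 5, 3, 6]
i=2: nums[2] = 7+16 = 23 → [9, 16, 23, 5, 3, 6]
i=3: nums[3] = 5+23 = 28 → [9, 16, 23, 28, 3, 6]
i=4: nums[4] = 3+28 = 31 → [9, 16, 23, 28, 31, 6]
i=5: nums[5] = 6+31 = 37 → [9, 16, 23, 28, 31, 37]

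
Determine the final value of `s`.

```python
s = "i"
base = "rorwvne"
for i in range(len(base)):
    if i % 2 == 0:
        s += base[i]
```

'irrve'

i=0: add 'r' → 'ir'
i=1: skip
i=2: add 'r' → 'irr'
i=3: skip
i=4: add 'v' → 'irrv'
i=5: skip
i=6: add 'e' → 'irrve'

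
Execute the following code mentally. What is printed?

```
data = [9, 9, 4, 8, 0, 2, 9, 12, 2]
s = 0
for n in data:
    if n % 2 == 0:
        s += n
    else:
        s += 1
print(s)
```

31

n=9: not even, s = 0+1 = 1
n=9: not even, s = 1+1 = 2
n=4: even, s = 2+4 = 6
n=8: even, s = 6+8 = 14
n=0: even, s = 14+0 = 14
n=2: even, s = 14+2 = 16
n=9: not even, s = 16+1 = 17
n=12: even, s = 17+12 = 29
n=2: even, s = 29+2 = 31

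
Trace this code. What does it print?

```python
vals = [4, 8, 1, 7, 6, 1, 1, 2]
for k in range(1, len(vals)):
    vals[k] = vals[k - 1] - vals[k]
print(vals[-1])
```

k=1: vals[1] = 4-8 = -4 → [4, -4, 1, 7, 6, 1, 1, 2]
k=2: vals[2] = (-4)-1 = -5 → [4, -4, -5, 7, 6, 1, 1, 2]
k=3: vals[3] = (-5)-7 = -12 → [4, -4, -5, -12, 6, 1, 1, 2]
k=4: vals[4] = (-12)-6 = -18 → [4, -4, -5, -12, -18, 1, 1, 2]
k=5: vals[5] = (-18)-1 = -19 → [4, -4, -5, -12, -18, -19, 1, 2]
k=6: vals[6] = (-19)-1 = -20 → [4, -4, -5, -12, -18, -19, -20, 2]
k=7: vals[7] = (-20)-2 = -22 → [4, -4, -5, -12, -18, -19, -20, -22]

-22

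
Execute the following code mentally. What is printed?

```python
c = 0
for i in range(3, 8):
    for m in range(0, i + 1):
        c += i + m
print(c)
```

240

i=3,m=0: c = 0+3 = 3
i=3,m=1: c = 3+4 = 7
i=3,m=2: c = 7+5 = 12
i=3,m=3: c = 12+6 = 18
i=4,m=0: c = 18+4 = 22
i=4,m=1: c = 22+5 = 27
i=4,m=2: c = 27+6 = 33
i=4,m=3: c = 33+7 = 40
i=4,m=4: c = 40+8 = 48
i=5,m=0: c = 48+5 = 53
i=5,m=1: c = 53+6 = 59
i=5,m=2: c = 59+7 = 66
i=5,m=3: c = 66+8 = 74
i=5,m=4: c = 74+9 = 83
i=5,m=5: c = 83+10 = 93
i=6,m=0: c = 93+6 = 99
i=6,m=1: c = 99+7 = 106
i=6,m=2: c = 106+8 = 114
i=6,m=3: c = 114+9 = 123
i=6,m=4: c = 123+10 = 133
i=6,m=5: c = 133+11 = 144
i=6,m=6: c = 144+12 = 156
i=7,m=0: c = 156+7 = 163
i=7,m=1: c = 163+8 = 171
i=7,m=2: c = 171+9 = 180
i=7,m=3: c = 180+10 = 190
i=7,m=4: c = 190+11 = 201
i=7,m=5: c = 201+12 = 213
i=7,m=6: c = 213+13 = 226
i=7,m=7: c = 226+14 = 240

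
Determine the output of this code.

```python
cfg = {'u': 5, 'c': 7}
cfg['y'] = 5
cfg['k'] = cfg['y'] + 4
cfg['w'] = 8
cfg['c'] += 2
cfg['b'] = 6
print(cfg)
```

{'u': 5, 'c': 9, 'y': 5, 'k': 9, 'w': 8, 'b': 6}

cfg['y'] = 5 → {'u': 5, 'c': 7, 'y': 5}
cfg['k'] = cfg['y']+4 = 9 → {'u': 5, 'c': 7, 'y': 5, 'k': 9}
cfg['w'] = 8 → {'u': 5, 'c': 7, 'y': 5, 'k': 9, 'w': 8}
cfg['c'] = 7+2 = 9 → {'u': 5, 'c': 9, 'y': 5, 'k': 9, 'w': 8}
cfg['b'] = 6 → {'u': 5, 'c': 9, 'y': 5, 'k': 9, 'w': 8, 'b': 6}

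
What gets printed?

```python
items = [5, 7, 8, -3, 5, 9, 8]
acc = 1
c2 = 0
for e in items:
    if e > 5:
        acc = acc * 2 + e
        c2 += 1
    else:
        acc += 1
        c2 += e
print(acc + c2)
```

165

e=5: not >5, acc = 1+1 = 2; c2=5
e=7: >5, acc = 2*2+7 = 11; c2=6
e=8: >5, acc = 11*2+8 = 30; c2=7
e=-3: not >5, acc = 30+1 = 31; c2=4
e=5: not >5, acc = 31+1 = 32; c2=9
e=9: >5, acc = 32*2+9 = 73; c2=10
e=8: >5, acc = 73*2+8 = 154; c2=11
acc+c2 = 154+11 = 165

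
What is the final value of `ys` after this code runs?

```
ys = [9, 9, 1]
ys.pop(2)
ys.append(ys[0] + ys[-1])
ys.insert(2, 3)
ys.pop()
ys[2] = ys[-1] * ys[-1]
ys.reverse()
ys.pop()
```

[9, 9]

pop(2) removes 1 → [9, 9]
append ys[0]+ys[-1] = 9+9 = 18 → [9, 9, 18]
insert 3 at 2 → [9, 9, 3, 18]
pop() removes 18 → [9, 9, 3]
ys[2] = ys[-1]*ys[-1] = 3*3 = 9 → [9, 9, 9]
reverse → [9, 9, 9]
pop() removes 9 → [9, 9]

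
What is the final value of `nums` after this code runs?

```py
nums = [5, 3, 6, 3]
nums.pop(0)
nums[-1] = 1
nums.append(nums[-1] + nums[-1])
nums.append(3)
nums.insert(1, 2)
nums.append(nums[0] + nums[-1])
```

pop(0) removes 5 → [3, 6, 3]
nums[-1] = 1 → [3, 6, 1]
append nums[-1]+nums[-1] = 1+1 = 2 → [3, 6, 1, 2]
append 3 → [3, 6, 1, 2, 3]
insert 2 at 1 → [3, 2, 6, 1, 2, 3]
append nums[0]+nums[-1] = 3+3 = 6 → [3, 2, 6, 1, 2, 3, 6]

[3, 2, 6, 1, 2, 3, 6]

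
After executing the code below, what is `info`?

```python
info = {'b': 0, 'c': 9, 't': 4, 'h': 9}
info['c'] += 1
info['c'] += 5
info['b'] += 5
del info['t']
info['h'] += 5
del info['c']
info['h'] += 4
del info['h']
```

{'b': 5}

info['c'] = 9+1 = 10 → {'b': 0, 'c': 10, 't': 4, 'h': 9}
info['c'] = 10+5 = 15 → {'b': 0, 'c': 15, 't': 4, 'h': 9}
info['b'] = 0+5 = 5 → {'b': 5, 'c': 15, 't': 4, 'h': 9}
del 't' → {'b': 5, 'c': 15, 'h': 9}
info['h'] = 9+5 = 14 → {'b': 5, 'c': 15, 'h': 14}
del 'c' → {'b': 5, 'h': 14}
info['h'] = 14+4 = 18 → {'b': 5, 'h': 18}
del 'h' → {'b': 5}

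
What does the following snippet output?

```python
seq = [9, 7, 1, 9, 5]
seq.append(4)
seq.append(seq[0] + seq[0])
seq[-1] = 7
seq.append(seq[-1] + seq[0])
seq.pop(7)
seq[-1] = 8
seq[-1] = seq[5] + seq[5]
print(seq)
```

[9, 7, 1, 9, 5, 4, 8]

append 4 → [9, 7, 1, 9, 5, 4]
append seq[0]+seq[0] = 9+9 = 18 → [9, 7, 1, 9, 5, 4, 18]
seq[-1] = 7 → [9, 7, 1, 9, 5, 4, 7]
append seq[-1]+seq[0] = 7+9 = 16 → [9, 7, 1, 9, 5, 4, 7, 16]
pop(7) removes 16 → [9, 7, 1, 9, 5, 4, 7]
seq[-1] = 8 → [9, 7, 1, 9, 5, 4, 8]
seq[-1] = seq[5]+seq[5] = 4+4 = 8 → [9, 7, 1, 9, 5, 4, 8]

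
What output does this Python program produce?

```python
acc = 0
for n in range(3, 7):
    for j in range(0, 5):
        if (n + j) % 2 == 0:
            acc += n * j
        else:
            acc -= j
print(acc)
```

72

n=3,j=0: odd sum, acc = 0-0 = 0
n=3,j=1: even sum, acc = 0+3 = 3
n=3,j=2: odd sum, acc = 3-2 = 1
n=3,j=3: even sum, acc = 1+9 = 10
n=3,j=4: odd sum, acc = 10-4 = 6
n=4,j=0: even sum, acc = 6+0 = 6
n=4,j=1: odd sum, acc = 6-1 = 5
n=4,j=2: even sum, acc = 5+8 = 13
n=4,j=3: odd sum, acc = 13-3 = 10
n=4,j=4: even sum, acc = 10+16 = 26
n=5,j=0: odd sum, acc = 26-0 = 26
n=5,j=1: even sum, acc = 26+5 = 31
n=5,j=2: odd sum, acc = 31-2 = 29
n=5,j=3: even sum, acc = 29+15 = 44
n=5,j=4: odd sum, acc = 44-4 = 40
n=6,j=0: even sum, acc = 40+0 = 40
n=6,j=1: odd sum, acc = 40-1 = 39
n=6,j=2: even sum, acc = 39+12 = 51
n=6,j=3: odd sum, acc = 51-3 = 48
n=6,j=4: even sum, acc = 48+24 = 72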